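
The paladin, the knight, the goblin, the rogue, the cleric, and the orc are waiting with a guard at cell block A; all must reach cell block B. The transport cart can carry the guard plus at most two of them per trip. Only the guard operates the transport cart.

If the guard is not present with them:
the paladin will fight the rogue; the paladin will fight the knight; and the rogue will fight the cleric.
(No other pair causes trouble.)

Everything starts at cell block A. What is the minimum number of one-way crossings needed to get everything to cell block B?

Counting alone: the guard can take at most 2 across per trip to cell block B, so moving all 6 needs at least 3 loaded trips out, with a return between consecutive ones — at least 5 crossings.
The plan below uses exactly 5 crossings, so it is optimal:
1. Guard goes to cell block B with the cleric and the paladin.  [cell block A: the goblin, the knight, the orc, the rogue | cell block B: the cleric, the paladin]
2. Guard goes back to cell block A alone.  [cell block A: the goblin, the knight, the orc, the rogue | cell block B: the cleric, the paladin]
3. Guard goes to cell block B with the goblin and the orc.  [cell block A: the knight, the rogue | cell block B: the cleric, the goblin, the orc, the paladin]
4. Guard goes back to cell block A alone.  [cell block A: the knight, the rogue | cell block B: the cleric, the goblin, the orc, the paladin]
5. Guard goes to cell block B with the knight and the rogue.  [cell block A: — | cell block B: the cleric, the goblin, the knight, the orc, the paladin, the rogue]

5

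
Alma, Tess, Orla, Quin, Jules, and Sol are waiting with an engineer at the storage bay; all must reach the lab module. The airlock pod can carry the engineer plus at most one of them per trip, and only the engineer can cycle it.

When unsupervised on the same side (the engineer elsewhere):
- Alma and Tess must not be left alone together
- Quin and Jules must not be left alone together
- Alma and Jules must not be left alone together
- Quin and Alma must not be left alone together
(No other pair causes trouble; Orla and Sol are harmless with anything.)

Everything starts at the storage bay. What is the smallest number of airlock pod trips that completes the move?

Whatever the first load, the items left behind include a forbidden pair without the engineer. No opening move is safe, so no plan exists.

impossible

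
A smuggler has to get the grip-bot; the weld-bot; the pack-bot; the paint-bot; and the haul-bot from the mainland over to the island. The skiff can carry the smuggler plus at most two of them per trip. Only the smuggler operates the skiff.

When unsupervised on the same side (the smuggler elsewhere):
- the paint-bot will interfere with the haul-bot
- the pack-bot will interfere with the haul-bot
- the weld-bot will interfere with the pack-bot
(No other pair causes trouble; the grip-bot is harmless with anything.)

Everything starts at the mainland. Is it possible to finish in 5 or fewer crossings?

Yes

Yes — this plan uses 5 crossings (≤ 5):
1. Smuggler goes to the island with the haul-bot and the weld-bot.
2. Smuggler goes back to the mainland alone.
3. Smuggler goes to the island with the grip-bot.
4. Smuggler goes back to the mainland alone.
5. Smuggler goes to the island with the pack-bot and the paint-bot.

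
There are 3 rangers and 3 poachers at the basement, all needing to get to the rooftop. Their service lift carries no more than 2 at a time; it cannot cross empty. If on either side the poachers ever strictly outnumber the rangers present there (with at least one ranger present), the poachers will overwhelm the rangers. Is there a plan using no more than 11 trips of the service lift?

Yes — this plan uses 11 crossings (≤ 11):
1. 2 poachers → the rooftop.  (the basement: 3R 1P; the rooftop: 0R 2P)
2. 1 poacher ← the basement.  (the basement: 3R 2P; the rooftop: 0R 1P)
3. 2 poachers → the rooftop.  (the basement: 3R 0P; the rooftop: 0R 3P)
4. 1 poacher ← the basement.  (the basement: 3R 1P; the rooftop: 0R 2P)
5. 2 rangers → the rooftop.  (the basement: 1R 1P; the rooftop: 2R 2P)
6. 1 ranger and 1 poacher ← the basement.  (the basement: 2R 2P; the rooftop: 1R 1P)
7. 2 rangers → the rooftop.  (the basement: 0R 2P; the rooftop: 3R 1P)
8. 1 poacher ← the basement.  (the basement: 0R 3P; the rooftop: 3R 0P)
9. 2 poachers → the rooftop.  (the basement: 0R 1P; the rooftop: 3R 2P)
10. 1 poacher ← the basement.  (the basement: 0R 2P; the rooftop: 3R 1P)
11. 2 poachers → the rooftop.  (the basement: 0R 0P; the rooftop: 3R 3P)

Yes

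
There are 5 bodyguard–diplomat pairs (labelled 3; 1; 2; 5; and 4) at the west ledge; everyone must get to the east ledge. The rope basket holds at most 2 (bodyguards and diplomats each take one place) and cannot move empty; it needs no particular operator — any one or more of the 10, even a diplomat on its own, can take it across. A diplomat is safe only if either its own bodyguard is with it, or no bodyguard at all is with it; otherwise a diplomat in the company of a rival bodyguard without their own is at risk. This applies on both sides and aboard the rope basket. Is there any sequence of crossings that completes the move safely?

Following every safe sequence of crossings from the start, the most of the 10 that can be at the east ledge as the rope basket arrives there on crossings 1, 3, 5, 7 is 2, 3, 4, 5 respectively; the best ever achieved is 5 of 10.
From crossing 9 on, no configuration arises that was not already reachable earlier: only 82 distinct safe configurations (who is on which side, and where the rope basket is) can ever be reached, none of them has everyone across, and every continuation just revisits them. So no valid plan exists.

No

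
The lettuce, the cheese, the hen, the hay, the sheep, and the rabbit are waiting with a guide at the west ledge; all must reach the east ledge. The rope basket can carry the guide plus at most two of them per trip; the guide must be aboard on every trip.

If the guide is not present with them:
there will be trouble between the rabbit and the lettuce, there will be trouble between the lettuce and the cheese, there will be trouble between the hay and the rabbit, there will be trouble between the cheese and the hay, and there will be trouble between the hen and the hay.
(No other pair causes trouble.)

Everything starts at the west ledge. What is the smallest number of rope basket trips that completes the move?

Counting alone: the guide can take at most 2 across per trip to the east ledge, so moving all 6 needs at least 3 loaded trips out, with a return between consecutive ones — at least 5 crossings.
The safety rule pushes this higher. Following every safe sequence of crossings, the most of the 6 that can be at the east ledge as the rope basket arrives there on crossing 5 is 5 — never all 6.
So no plan with fewer than 7 crossings exists, and this one achieves 7:
1. Guide goes to the east ledge with the hay and the lettuce.  [the west ledge: the cheese, the hen, the rabbit, the sheep | the east ledge: the hay, the lettuce]
2. Guide goes back to the west ledge alone.  [the west ledge: the cheese, the hen, the rabbit, the sheep | the east ledge: the hay, the lettuce]
3. Guide goes to the east ledge with the cheese and the hen.  [the west ledge: the rabbit, the sheep | the east ledge: the cheese, the hay, the hen, the lettuce]
4. Guide goes back to the west ledge with the hay and the lettuce.  [the west ledge: the hay, the lettuce, the rabbit, the sheep | the east ledge: the cheese, the hen]
5. Guide goes to the east ledge with the rabbit and the sheep.  [the west ledge: the hay, the lettuce | the east ledge: the cheese, the hen, the rabbit, the sheep]
6. Guide goes back to the west ledge alone.  [the west ledge: the hay, the lettuce | the east ledge: the cheese, the hen, the rabbit, the sheep]
7. Guide goes to the east ledge with the hay and the lettuce.  [the west ledge: — | the east ledge: the cheese, the hay, the hen, the lettuce, the rabbit, the sheep]

7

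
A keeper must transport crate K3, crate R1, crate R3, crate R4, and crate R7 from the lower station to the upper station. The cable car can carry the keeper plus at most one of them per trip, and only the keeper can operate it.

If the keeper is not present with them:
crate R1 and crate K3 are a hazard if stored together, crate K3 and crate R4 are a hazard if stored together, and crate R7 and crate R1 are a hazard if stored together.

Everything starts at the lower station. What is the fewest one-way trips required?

impossible

Whatever the first load, the items left behind include a forbidden pair without the keeper. No opening move is safe, so no plan exists.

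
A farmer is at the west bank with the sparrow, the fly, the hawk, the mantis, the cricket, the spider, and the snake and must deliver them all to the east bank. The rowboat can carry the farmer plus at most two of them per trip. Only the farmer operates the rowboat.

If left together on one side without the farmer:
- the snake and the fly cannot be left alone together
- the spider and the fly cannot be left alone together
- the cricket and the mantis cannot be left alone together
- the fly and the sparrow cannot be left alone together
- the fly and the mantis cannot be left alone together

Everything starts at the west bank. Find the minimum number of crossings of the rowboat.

9

Counting alone: the farmer can take at most 2 across per trip to the east bank, so moving all 7 needs at least 4 loaded trips out, with a return between consecutive ones — at least 7 crossings.
The safety rule pushes this higher. Following every safe sequence of crossings, the most of the 7 that can be at the east bank as the rowboat arrives there on crossing 7 is 6 — never all 7.
So no plan with fewer than 9 crossings exists, and this one achieves 9:
1. Farmer goes to the east bank with the fly and the mantis.  [the west bank: the cricket, the hawk, the snake, the sparrow, the spider | the east bank: the fly, the mantis]
2. Farmer goes back to the west bank with the fly.  [the west bank: the cricket, the fly, the hawk, the snake, the sparrow, the spider | the east bank: the mantis]
3. Farmer goes to the east bank with the fly and the sparrow.  [the west bank: the cricket, the hawk, the snake, the spider | the east bank: the fly, the mantis, the sparrow]
4. Farmer goes back to the west bank with the fly.  [the west bank: the cricket, the fly, the hawk, the snake, the spider | the east bank: the mantis, the sparrow]
5. Farmer goes to the east bank with the fly and the hawk.  [the west bank: the cricket, the snake, the spider | the east bank: the fly, the hawk, the mantis, the sparrow]
6. Farmer goes back to the west bank with the fly.  [the west bank: the cricket, the fly, the snake, the spider | the east bank: the hawk, the mantis, the sparrow]
7. Farmer goes to the east bank with the snake and the spider.  [the west bank: the cricket, the fly | the east bank: the hawk, the mantis, the snake, the sparrow, the spider]
8. Farmer goes back to the west bank alone.  [the west bank: the cricket, the fly | the east bank: the hawk, the mantis, the snake, the sparrow, the spider]
9. Farmer goes to the east bank with the cricket and the fly.  [the west bank: — | the east bank: the cricket, the fly, the hawk, the mantis, the snake, the sparrow, the spider]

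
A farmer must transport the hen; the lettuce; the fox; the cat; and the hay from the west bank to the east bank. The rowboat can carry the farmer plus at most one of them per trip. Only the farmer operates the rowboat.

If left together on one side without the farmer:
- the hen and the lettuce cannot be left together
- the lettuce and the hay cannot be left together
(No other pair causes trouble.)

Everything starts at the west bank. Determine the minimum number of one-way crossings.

Counting alone: the farmer can take at most 1 across per trip to the east bank, so moving all 5 needs at least 5 loaded trips out, with a return between consecutive ones — at least 9 crossings.
The safety rule pushes this higher. Following every safe sequence of crossings, the most of the 5 that can be at the east bank as the rowboat arrives there on crossing 9 is 4 — never all 5.
So no plan with fewer than 11 crossings exists, and this one achieves 11:
1. Farmer goes to the east bank with the lettuce.  [the west bank: the cat, the fox, the hay, the hen | the east bank: the lettuce]
2. Farmer goes back to the west bank alone.  [the west bank: the cat, the fox, the hay, the hen | the east bank: the lettuce]
3. Farmer goes to the east bank with the hen.  [the west bank: the cat, the fox, the hay | the east bank: the hen, the lettuce]
4. Farmer goes back to the west bank with the lettuce.  [the west bank: the cat, the fox, the hay, the lettuce | the east bank: the hen]
5. Farmer goes to the east bank with the hay.  [the west bank: the cat, the fox, the lettuce | the east bank: the hay, the hen]
6. Farmer goes back to the west bank alone.  [the west bank: the cat, the fox, the lettuce | the east bank: the hay, the hen]
7. Farmer goes to the east bank with the fox.  [the west bank: the cat, the lettuce | the east bank: the fox, the hay, the hen]
8. Farmer goes back to the west bank alone.  [the west bank: the cat, the lettuce | the east bank: the fox, the hay, the hen]
9. Farmer goes to the east bank with the cat.  [the west bank: the lettuce | the east bank: the cat, the fox, the hay, the hen]
10. Farmer goes back to the west bank alone.  [the west bank: the lettuce | the east bank: the cat, the fox, the hay, the hen]
11. Farmer goes to the east bank with the lettuce.  [the west bank: — | the east bank: the cat, the fox, the hay, the hen, the lettuce]

11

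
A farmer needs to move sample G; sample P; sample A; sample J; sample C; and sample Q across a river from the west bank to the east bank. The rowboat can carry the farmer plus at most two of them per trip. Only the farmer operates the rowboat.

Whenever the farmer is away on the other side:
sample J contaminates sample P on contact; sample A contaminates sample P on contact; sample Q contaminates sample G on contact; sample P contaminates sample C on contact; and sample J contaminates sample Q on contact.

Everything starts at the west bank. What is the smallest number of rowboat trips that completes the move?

7

Counting alone: the farmer can take at most 2 across per trip to the east bank, so moving all 6 needs at least 3 loaded trips out, with a return between consecutive ones — at least 5 crossings.
The safety rule pushes this higher. Following every safe sequence of crossings, the most of the 6 that can be at the east bank as the rowboat arrives there on crossing 5 is 5 — never all 6.
So no plan with fewer than 7 crossings exists, and this one achieves 7:
1. Farmer goes to the east bank with sample P and sample Q.
2. Farmer goes back to the west bank alone.
3. Farmer goes to the east bank with sample A and sample G.
4. Farmer goes back to the west bank with sample P and sample Q.
5. Farmer goes to the east bank with sample C and sample J.
6. Farmer goes back to the west bank alone.
7. Farmer goes to the east bank with sample P and sample Q.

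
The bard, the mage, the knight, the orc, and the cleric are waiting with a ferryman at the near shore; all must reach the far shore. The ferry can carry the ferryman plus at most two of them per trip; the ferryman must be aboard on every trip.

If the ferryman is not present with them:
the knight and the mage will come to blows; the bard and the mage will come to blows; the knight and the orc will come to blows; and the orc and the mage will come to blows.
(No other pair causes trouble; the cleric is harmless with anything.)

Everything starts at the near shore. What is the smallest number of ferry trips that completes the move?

Counting alone: the ferryman can take at most 2 across per trip to the far shore, so moving all 5 needs at least 3 loaded trips out, with a return between consecutive ones — at least 5 crossings.
The safety rule pushes this higher. Following every safe sequence of crossings, the most of the 5 that can be at the far shore as the ferry arrives there on crossing 5 is 4 — never all 5.
So no plan with fewer than 7 crossings exists, and this one achieves 7:
1. Ferryman goes to the far shore with the knight and the mage.  [the near shore: the bard, the cleric, the orc | the far shore: the knight, the mage]
2. Ferryman goes back to the near shore with the mage.  [the near shore: the bard, the cleric, the mage, the orc | the far shore: the knight]
3. Ferryman goes to the far shore with the bard and the mage.  [the near shore: the cleric, the orc | the far shore: the bard, the knight, the mage]
4. Ferryman goes back to the near shore with the mage.  [the near shore: the cleric, the mage, the orc | the far shore: the bard, the knight]
5. Ferryman goes to the far shore with the cleric and the mage.  [the near shore: the orc | the far shore: the bard, the cleric, the knight, the mage]
6. Ferryman goes back to the near shore with the mage.  [the near shore: the mage, the orc | the far shore: the bard, the cleric, the knight]
7. Ferryman goes to the far shore with the mage and the orc.  [the near shore: — | the far shore: the bard, the cleric, the knight, the mage, the orc]

7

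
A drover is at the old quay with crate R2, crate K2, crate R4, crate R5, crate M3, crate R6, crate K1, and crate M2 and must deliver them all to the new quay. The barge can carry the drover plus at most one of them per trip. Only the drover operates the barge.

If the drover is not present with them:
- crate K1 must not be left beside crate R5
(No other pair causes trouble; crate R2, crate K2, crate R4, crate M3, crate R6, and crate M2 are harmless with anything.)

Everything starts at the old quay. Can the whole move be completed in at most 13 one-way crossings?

No

Counting alone: the drover can take at most 1 across per trip to the new quay, so moving all 8 needs at least 8 loaded trips out, with a return between consecutive ones — at least 15 crossings.
Since 13 < 15, 13 crossings cannot be enough. (The shortest complete plan in fact takes 15:)
1. Drover goes to the new quay with crate R5.
2. Drover goes back to the old quay alone.
3. Drover goes to the new quay with crate R2.
4. Drover goes back to the old quay alone.
5. Drover goes to the new quay with crate K2.
6. Drover goes back to the old quay alone.
7. Drover goes to the new quay with crate R4.
8. Drover goes back to the old quay alone.
9. Drover goes to the new quay with crate M3.
10. Drover goes back to the old quay alone.
11. Drover goes to the new quay with crate R6.
12. Drover goes back to the old quay alone.
13. Drover goes to the new quay with crate M2.
14. Drover goes back to the old quay alone.
15. Drover goes to the new quay with crate K1.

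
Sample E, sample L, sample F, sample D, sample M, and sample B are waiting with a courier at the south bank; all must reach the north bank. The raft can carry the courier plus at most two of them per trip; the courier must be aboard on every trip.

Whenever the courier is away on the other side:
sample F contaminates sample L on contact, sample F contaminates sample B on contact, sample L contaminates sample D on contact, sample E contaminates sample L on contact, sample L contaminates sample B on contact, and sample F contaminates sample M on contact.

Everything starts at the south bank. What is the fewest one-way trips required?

9

Counting alone: the courier can take at most 2 across per trip to the north bank, so moving all 6 needs at least 3 loaded trips out, with a return between consecutive ones — at least 5 crossings.
The safety rule pushes this higher. Following every safe sequence of crossings, the most of the 6 that can be at the north bank as the raft arrives there on crossings 5, 7 is 4, 5 respectively — never all 6.
So no plan with fewer than 9 crossings exists, and this one achieves 9:
1. Courier goes to the north bank with sample F and sample L.  [the south bank: sample B, sample D, sample E, sample M | the north bank: sample F, sample L]
2. Courier goes back to the south bank with sample L.  [the south bank: sample B, sample D, sample E, sample L, sample M | the north bank: sample F]
3. Courier goes to the north bank with sample E and sample L.  [the south bank: sample B, sample D, sample M | the north bank: sample E, sample F, sample L]
4. Courier goes back to the south bank with sample L.  [the south bank: sample B, sample D, sample L, sample M | the north bank: sample E, sample F]
5. Courier goes to the north bank with sample D and sample L.  [the south bank: sample B, sample M | the north bank: sample D, sample E, sample F, sample L]
6. Courier goes back to the south bank with sample L.  [the south bank: sample B, sample L, sample M | the north bank: sample D, sample E, sample F]
7. Courier goes to the north bank with sample B and sample M.  [the south bank: sample L | the north bank: sample B, sample D, sample E, sample F, sample M]
8. Courier goes back to the south bank with sample F.  [the south bank: sample F, sample L | the north bank: sample B, sample D, sample E, sample M]
9. Courier goes to the north bank with sample F and sample L.  [the south bank: — | the north bank: sample B, sample D, sample E, sample F, sample L, sample M]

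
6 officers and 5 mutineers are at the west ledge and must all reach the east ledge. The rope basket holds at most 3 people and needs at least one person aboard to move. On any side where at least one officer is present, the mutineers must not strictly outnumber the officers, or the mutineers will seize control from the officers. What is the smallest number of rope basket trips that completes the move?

9

Counting alone: each trip to the east ledge takes at most 3 across and each return brings at least 1 back, so after t trips out (and t−1 returns) at most 3t − (t−1) of the 11 are across; that first reaches 11 at t = 5, so at least 9 crossings are needed.
The plan below uses exactly 9 crossings, so it is optimal:
1. 3 mutineers → the east ledge.  (the west ledge: 6O 2M; the east ledge: 0O 3M)
2. 1 mutineer ← the west ledge.  (the west ledge: 6O 3M; the east ledge: 0O 2M)
3. 3 officers → the east ledge.  (the west ledge: 3O 3M; the east ledge: 3O 2M)
4. 1 officer ← the west ledge.  (the west ledge: 4O 3M; the east ledge: 2O 2M)
5. 2 officers and 1 mutineer → the east ledge.  (the west ledge: 2O 2M; the east ledge: 4O 3M)
6. 1 officer ← the west ledge.  (the west ledge: 3O 2M; the east ledge: 3O 3M)
7. 2 officers and 1 mutineer → the east ledge.  (the west ledge: 1O 1M; the east ledge: 5O 4M)
8. 1 officer ← the west ledge.  (the west ledge: 2O 1M; the east ledge: 4O 4M)
9. 2 officers and 1 mutineer → the east ledge.  (the west ledge: 0O 0M; the east ledge: 6O 5M)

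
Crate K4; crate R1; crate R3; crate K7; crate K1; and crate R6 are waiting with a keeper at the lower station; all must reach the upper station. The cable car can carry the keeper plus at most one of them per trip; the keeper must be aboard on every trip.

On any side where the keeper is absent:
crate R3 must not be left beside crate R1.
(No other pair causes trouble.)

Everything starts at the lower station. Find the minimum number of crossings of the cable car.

Counting alone: the keeper can take at most 1 across per trip to the upper station, so moving all 6 needs at least 6 loaded trips out, with a return between consecutive ones — at least 11 crossings.
The plan below uses exactly 11 crossings, so it is optimal:
1. Keeper goes to the upper station with crate R1.
2. Keeper goes back to the lower station alone.
3. Keeper goes to the upper station with crate K4.
4. Keeper goes back to the lower station alone.
5. Keeper goes to the upper station with crate K7.
6. Keeper goes back to the lower station alone.
7. Keeper goes to the upper station with crate K1.
8. Keeper goes back to the lower station alone.
9. Keeper goes to the upper station with crate R6.
10. Keeper goes back to the lower station alone.
11. Keeper goes to the upper station with crate R3.

11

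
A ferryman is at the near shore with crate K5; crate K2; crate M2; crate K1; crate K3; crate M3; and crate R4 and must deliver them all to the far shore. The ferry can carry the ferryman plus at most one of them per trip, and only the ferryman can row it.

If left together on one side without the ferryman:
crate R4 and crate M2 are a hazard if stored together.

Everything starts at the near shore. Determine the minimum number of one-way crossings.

Counting alone: the ferryman can take at most 1 across per trip to the far shore, so moving all 7 needs at least 7 loaded trips out, with a return between consecutive ones — at least 13 crossings.
The plan below uses exactly 13 crossings, so it is optimal:
1. Ferryman goes to the far shore with crate M2.  [the near shore: crate K1, crate K2, crate K3, crate K5, crate M3, crate R4 | the far shore: crate M2]
2. Ferryman goes back to the near shore alone.  [the near shore: crate K1, crate K2, crate K3, crate K5, crate M3, crate R4 | the far shore: crate M2]
3. Ferryman goes to the far shore with crate K5.  [the near shore: crate K1, crate K2, crate K3, crate M3, crate R4 | the far shore: crate K5, crate M2]
4. Ferryman goes back to the near shore alone.  [the near shore: crate K1, crate K2, crate K3, crate M3, crate R4 | the far shore: crate K5, crate M2]
5. Ferryman goes to the far shore with crate K2.  [the near shore: crate K1, crate K3, crate M3, crate R4 | the far shore: crate K2, crate K5, crate M2]
6. Ferryman goes back to the near shore alone.  [the near shore: crate K1, crate K3, crate M3, crate R4 | the far shore: crate K2, crate K5, crate M2]
7. Ferryman goes to the far shore with crate K1.  [the near shore: crate K3, crate M3, crate R4 | the far shore: crate K1, crate K2, crate K5, crate M2]
8. Ferryman goes back to the near shore alone.  [the near shore: crate K3, crate M3, crate R4 | the far shore: crate K1, crate K2, crate K5, crate M2]
9. Ferryman goes to the far shore with crate K3.  [the near shore: crate M3, crate R4 | the far shore: crate K1, crate K2, crate K3, crate K5, crate M2]
10. Ferryman goes back to the near shore alone.  [the near shore: crate M3, crate R4 | the far shore: crate K1, crate K2, crate K3, crate K5, crate M2]
11. Ferryman goes to the far shore with crate M3.  [the near shore: crate R4 | the far shore: crate K1, crate K2, crate K3, crate K5, crate M2, crate M3]
12. Ferryman goes back to the near shore alone.  [the near shore: crate R4 | the far shore: crate K1, crate K2, crate K3, crate K5, crate M2, crate M3]
13. Ferryman goes to the far shore with crate R4.  [the near shore: — | the far shore: crate K1, crate K2, crate K3, crate K5, crate M2, crate M3, crate R4]

13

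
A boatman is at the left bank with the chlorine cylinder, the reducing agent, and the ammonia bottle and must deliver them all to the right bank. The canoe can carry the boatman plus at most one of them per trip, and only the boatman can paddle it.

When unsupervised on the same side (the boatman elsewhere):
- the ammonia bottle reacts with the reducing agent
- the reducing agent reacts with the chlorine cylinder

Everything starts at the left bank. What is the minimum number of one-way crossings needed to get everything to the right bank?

7

Counting alone: the boatman can take at most 1 across per trip to the right bank, so moving all 3 needs at least 3 loaded trips out, with a return between consecutive ones — at least 5 crossings.
The safety rule pushes this higher. Following every safe sequence of crossings, the most of the 3 that can be at the right bank as the canoe arrives there on crossing 5 is 2 — never all 3.
So no plan with fewer than 7 crossings exists, and this one achieves 7:
1. Boatman goes to the right bank with the reducing agent.  [the left bank: the ammonia bottle, the chlorine cylinder | the right bank: the reducing agent]
2. Boatman goes back to the left bank alone.  [the left bank: the ammonia bottle, the chlorine cylinder | the right bank: the reducing agent]
3. Boatman goes to the right bank with the chlorine cylinder.  [the left bank: the ammonia bottle | the right bank: the chlorine cylinder, the reducing agent]
4. Boatman goes back to the left bank with the reducing agent.  [the left bank: the ammonia bottle, the reducing agent | the right bank: the chlorine cylinder]
5. Boatman goes to the right bank with the ammonia bottle.  [the left bank: the reducing agent | the right bank: the ammonia bottle, the chlorine cylinder]
6. Boatman goes back to the left bank alone.  [the left bank: the reducing agent | the right bank: the ammonia bottle, the chlorine cylinder]
7. Boatman goes to the right bank with the reducing agent.  [the left bank: — | the right bank: the ammonia bottle, the chlorine cylinder, the reducing agent]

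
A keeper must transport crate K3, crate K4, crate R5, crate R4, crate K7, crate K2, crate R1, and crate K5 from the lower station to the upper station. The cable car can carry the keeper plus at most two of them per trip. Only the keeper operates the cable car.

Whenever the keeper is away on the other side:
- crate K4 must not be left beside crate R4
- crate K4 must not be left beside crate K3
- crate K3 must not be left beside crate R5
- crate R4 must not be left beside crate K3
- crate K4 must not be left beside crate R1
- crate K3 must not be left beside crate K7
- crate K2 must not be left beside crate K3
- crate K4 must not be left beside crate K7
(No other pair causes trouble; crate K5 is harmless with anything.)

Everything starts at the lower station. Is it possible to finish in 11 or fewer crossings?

Counting alone: the keeper can take at most 2 across per trip to the upper station, so moving all 8 needs at least 4 loaded trips out, with a return between consecutive ones — at least 7 crossings.
The safety rule pushes this higher. Following every safe sequence of crossings, the most of the 8 that can be at the upper station as the cable car arrives there on crossings 7, 9, 11 is 5, 6, 7 respectively — never all 8.
So the move cannot be finished within 11 crossings. (The shortest complete plan takes 13:)
1. Keeper goes to the upper station with crate K3 and crate K4.
2. Keeper goes back to the lower station with crate K3.
3. Keeper goes to the upper station with crate K3 and crate R5.
4. Keeper goes back to the lower station with crate K3.
5. Keeper goes to the upper station with crate K2 and crate K3.
6. Keeper goes back to the lower station with crate K3.
7. Keeper goes to the upper station with crate K3 and crate K5.
8. Keeper goes back to the lower station with crate K3.
9. Keeper goes to the upper station with crate K7 and crate R4.
10. Keeper goes back to the lower station with crate K4.
11. Keeper goes to the upper station with crate K3 and crate R1.
12. Keeper goes back to the lower station with crate K3.
13. Keeper goes to the upper station with crate K3 and crate K4.

No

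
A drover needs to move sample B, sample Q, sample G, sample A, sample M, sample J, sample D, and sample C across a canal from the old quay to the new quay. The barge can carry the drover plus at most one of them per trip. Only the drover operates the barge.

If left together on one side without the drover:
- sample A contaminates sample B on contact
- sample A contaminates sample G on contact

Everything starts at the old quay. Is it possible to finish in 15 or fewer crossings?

Counting alone: the drover can take at most 1 across per trip to the new quay, so moving all 8 needs at least 8 loaded trips out, with a return between consecutive ones — at least 15 crossings.
The safety rule pushes this higher. Following every safe sequence of crossings, the most of the 8 that can be at the new quay as the barge arrives there on crossing 15 is 7 — never all 8.
So the move cannot be finished within 15 crossings. (The shortest complete plan takes 17:)
1. Drover goes to the new quay with sample A.  [the old quay: sample B, sample C, sample D, sample G, sample J, sample M, sample Q | the new quay: sample A]
2. Drover goes back to the old quay alone.  [the old quay: sample B, sample C, sample D, sample G, sample J, sample M, sample Q | the new quay: sample A]
3. Drover goes to the new quay with sample B.  [the old quay: sample C, sample D, sample G, sample J, sample M, sample Q | the new quay: sample A, sample B]
4. Drover goes back to the old quay with sample A.  [the old quay: sample A, sample C, sample D, sample G, sample J, sample M, sample Q | the new quay: sample B]
5. Drover goes to the new quay with sample G.  [the old quay: sample A, sample C, sample D, sample J, sample M, sample Q | the new quay: sample B, sample G]
6. Drover goes back to the old quay alone.  [the old quay: sample A, sample C, sample D, sample J, sample M, sample Q | the new quay: sample B, sample G]
7. Drover goes to the new quay with sample Q.  [the old quay: sample A, sample C, sample D, sample J, sample M | the new quay: sample B, sample G, sample Q]
8. Drover goes back to the old quay alone.  [the old quay: sample A, sample C, sample D, sample J, sample M | the new quay: sample B, sample G, sample Q]
9. Drover goes to the new quay with sample M.  [the old quay: sample A, sample C, sample D, sample J | the new quay: sample B, sample G, sample M, sample Q]
10. Drover goes back to the old quay alone.  [the old quay: sample A, sample C, sample D, sample J | the new quay: sample B, sample G, sample M, sample Q]
11. Drover goes to the new quay with sample J.  [the old quay: sample A, sample C, sample D | the new quay: sample B, sample G, sample J, sample M, sample Q]
12. Drover goes back to the old quay alone.  [the old quay: sample A, sample C, sample D | the new quay: sample B, sample G, sample J, sample M, sample Q]
13. Drover goes to the new quay with sample D.  [the old quay: sample A, sample C | the new quay: sample B, sample D, sample G, sample J, sample M, sample Q]
14. Drover goes back to the old quay alone.  [the old quay: sample A, sample C | the new quay: sample B, sample D, sample G, sample J, sample M, sample Q]
15. Drover goes to the new quay with sample C.  [the old quay: sample A | the new quay: sample B, sample C, sample D, sample G, sample J, sample M, sample Q]
16. Drover goes back to the old quay alone.  [the old quay: sample A | the new quay: sample B, sample C, sample D, sample G, sample J, sample M, sample Q]
17. Drover goes to the new quay with sample A.  [the old quay: — | the new quay: sample A, sample B, sample C, sample D, sample G, sample J, sample M, sample Q]

No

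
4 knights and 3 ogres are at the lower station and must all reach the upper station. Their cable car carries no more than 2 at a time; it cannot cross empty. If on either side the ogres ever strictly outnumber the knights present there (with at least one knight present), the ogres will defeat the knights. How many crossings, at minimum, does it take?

11

Counting alone: each trip to the upper station takes at most 2 across and each return brings at least 1 back, so after t trips out (and t−1 returns) at most 2t − (t−1) of the 7 are across; that first reaches 7 at t = 6, so at least 11 crossings are needed.
The plan below uses exactly 11 crossings, so it is optimal:
1. 2 ogres → the upper station.  (the lower station: 4K 1O; the upper station: 0K 2O)
2. 1 ogre ← the lower station.  (the lower station: 4K 2O; the upper station: 0K 1O)
3. 2 ogres → the upper station.  (the lower station: 4K 0O; the upper station: 0K 3O)
4. 1 ogre ← the lower station.  (the lower station: 4K 1O; the upper station: 0K 2O)
5. 2 knights → the upper station.  (the lower station: 2K 1O; the upper station: 2K 2O)
6. 1 ogre ← the lower station.  (the lower station: 2K 2O; the upper station: 2K 1O)
7. 1 knight and 1 ogre → the upper station.  (the lower station: 1K 1O; the upper station: 3K 2O)
8. 1 knight ← the lower station.  (the lower station: 2K 1O; the upper station: 2K 2O)
9. 1 knight and 1 ogre → the upper station.  (the lower station: 1K 0O; the upper station: 3K 3O)
10. 1 ogre ← the lower station.  (the lower station: 1K 1O; the upper station: 3K 2O)
11. 1 knight and 1 ogre → the upper station.  (the lower station: 0K 0O; the upper station: 4K 3O)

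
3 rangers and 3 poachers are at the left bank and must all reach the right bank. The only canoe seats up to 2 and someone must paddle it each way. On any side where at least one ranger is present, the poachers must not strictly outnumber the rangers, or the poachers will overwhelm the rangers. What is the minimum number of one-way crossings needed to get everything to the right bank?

Counting alone: each trip to the right bank takes at most 2 across and each return brings at least 1 back, so after t trips out (and t−1 returns) at most 2t − (t−1) of the 6 are across; that first reaches 6 at t = 5, so at least 9 crossings are needed.
The safety rule pushes this higher. Following every safe sequence of crossings, the most of the 6 that can be at the right bank as the canoe arrives there on crossing 9 is 5 — never all 6.
So no plan with fewer than 11 crossings exists, and this one achieves 11:
1. 2 poachers → the right bank.  (the left bank: 3R 1P; the right bank: 0R 2P)
2. 1 poacher ← the left bank.  (the left bank: 3R 2P; the right bank: 0R 1P)
3. 2 poachers → the right bank.  (the left bank: 3R 0P; the right bank: 0R 3P)
4. 1 poacher ← the left bank.  (the left bank: 3R 1P; the right bank: 0R 2P)
5. 2 rangers → the right bank.  (the left bank: 1R 1P; the right bank: 2R 2P)
6. 1 ranger and 1 poacher ← the left bank.  (the left bank: 2R 2P; the right bank: 1R 1P)
7. 2 rangers → the right bank.  (the left bank: 0R 2P; the right bank: 3R 1P)
8. 1 poacher ← the left bank.  (the left bank: 0R 3P; the right bank: 3R 0P)
9. 2 poachers → the right bank.  (the left bank: 0R 1P; the right bank: 3R 2P)
10. 1 poacher ← the left bank.  (the left bank: 0R 2P; the right bank: 3R 1P)
11. 2 poachers → the right bank.  (the left bank: 0R 0P; the right bank: 3R 3P)

11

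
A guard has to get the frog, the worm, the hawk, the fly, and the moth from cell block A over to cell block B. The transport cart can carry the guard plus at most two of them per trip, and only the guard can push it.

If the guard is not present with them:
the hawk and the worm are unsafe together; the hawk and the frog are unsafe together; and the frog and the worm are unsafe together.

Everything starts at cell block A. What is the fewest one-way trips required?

7

Counting alone: the guard can take at most 2 across per trip to cell block B, so moving all 5 needs at least 3 loaded trips out, with a return between consecutive ones — at least 5 crossings.
The safety rule pushes this higher. Following every safe sequence of crossings, the most of the 5 that can be at cell block B as the transport cart arrives there on crossing 5 is 4 — never all 5.
So no plan with fewer than 7 crossings exists, and this one achieves 7:
1. Guard goes to cell block B with the frog and the worm.  [cell block A: the fly, the hawk, the moth | cell block B: the frog, the worm]
2. Guard goes back to cell block A with the frog.  [cell block A: the fly, the frog, the hawk, the moth | cell block B: the worm]
3. Guard goes to cell block B with the fly and the frog.  [cell block A: the hawk, the moth | cell block B: the fly, the frog, the worm]
4. Guard goes back to cell block A with the frog.  [cell block A: the frog, the hawk, the moth | cell block B: the fly, the worm]
5. Guard goes to cell block B with the frog and the moth.  [cell block A: the hawk | cell block B: the fly, the frog, the moth, the worm]
6. Guard goes back to cell block A with the frog.  [cell block A: the frog, the hawk | cell block B: the fly, the moth, the worm]
7. Guard goes to cell block B with the frog and the hawk.  [cell block A: — | cell block B: the fly, the frog, the hawk, the moth, the worm]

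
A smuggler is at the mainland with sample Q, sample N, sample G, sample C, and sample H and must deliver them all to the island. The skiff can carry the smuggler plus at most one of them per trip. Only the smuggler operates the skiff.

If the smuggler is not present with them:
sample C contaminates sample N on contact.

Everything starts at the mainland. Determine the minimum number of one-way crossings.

Counting alone: the smuggler can take at most 1 across per trip to the island, so moving all 5 needs at least 5 loaded trips out, with a return between consecutive ones — at least 9 crossings.
The plan below uses exactly 9 crossings, so it is optimal:
1. Smuggler goes to the island with sample N.
2. Smuggler goes back to the mainland alone.
3. Smuggler goes to the island with sample Q.
4. Smuggler goes back to the mainland alone.
5. Smuggler goes to the island with sample G.
6. Smuggler goes back to the mainland alone.
7. Smuggler goes to the island with sample H.
8. Smuggler goes back to the mainland alone.
9. Smuggler goes to the island with sample C.

9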